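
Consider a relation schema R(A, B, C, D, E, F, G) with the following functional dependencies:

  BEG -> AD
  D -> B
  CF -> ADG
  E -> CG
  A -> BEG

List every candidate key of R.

{A, F}, {C, F}, {E, F}

{A, F}⁺: A→BEG adds B, E, G; BEG→AD adds D; E→CG adds C → {A, B, C, D, E, F, G}. Minimal: {F}⁺ = {F}; {A}⁺ = {A, B, C, D, E, G} — none reach the full schema.
{C, F}⁺: CF→ADG adds A, D, G; A→BEG adds B, E → {A, B, C, D, E, F, G}. Minimal: {F}⁺ = {F}; {C}⁺ = {C} — none reach the full schema.
{E, F}⁺: E→CG adds C, G; CF→ADG adds A, D; A→BEG adds B → {A, B, C, D, E, F, G}. Minimal: {F}⁺ = {F}; {E}⁺ = {C, E, G} — none reach the full schema.
Any other superkey contains one of these as a subset, so there are no further candidate keys.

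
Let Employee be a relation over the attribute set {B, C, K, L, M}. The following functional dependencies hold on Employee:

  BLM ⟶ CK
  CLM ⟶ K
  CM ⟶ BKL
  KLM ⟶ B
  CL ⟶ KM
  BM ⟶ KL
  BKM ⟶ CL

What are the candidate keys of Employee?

{B, M}, {C, L}, {C, M}, {K, L, M}

{B, M}⁺: BM→KL adds K, L; BKM→CL adds C → {B, C, K, L, M}. Minimal: {M}⁺ = {M}; {B}⁺ = {B} — none reach the full schema.
{C, L}⁺: CL→KM adds K, M; CM→BKL adds B → {B, C, K, L, M}. Minimal: {L}⁺ = {L}; {C}⁺ = {C} — none reach the full schema.
{C, M}⁺: CM→BKL adds B, K, L → {B, C, K, L, M}. Minimal: {M}⁺ = {M}; {C}⁺ = {C} — none reach the full schema.
{K, L, M}⁺: KLM→B adds B; BKM→CL adds C → {B, C, K, L, M}. Minimal: {L, M}⁺ = {L, M}; {K, M}⁺ = {K, M}; {K, L}⁺ = {K, L} — none reach the full schema.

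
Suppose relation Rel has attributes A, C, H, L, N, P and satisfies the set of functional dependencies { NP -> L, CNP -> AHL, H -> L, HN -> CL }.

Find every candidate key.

Attributes N, P never appear on any right-hand side, so every candidate key must contain {N, P}.
{N, P}⁺ = {L, N, P}, which is not all of the schema, so we must add further attributes.
{C, N, P}⁺: NP→L adds L; CNP→AHL adds A, H → {A, C, H, L, N, P}.
{H, N, P}⁺: NP→L adds L; HN→CL adds C; CNP→AHL adds A → {A, C, H, L, N, P}.
Any other superkey contains one of these as a subset, so there are no further candidate keys.

(C, N, P), (H, N, P)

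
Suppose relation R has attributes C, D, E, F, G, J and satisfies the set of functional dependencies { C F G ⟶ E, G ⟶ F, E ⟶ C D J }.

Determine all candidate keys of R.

(C, G); (E, G)

{C, G}⁺: G→F adds F; CFG→E adds E; E→CDJ adds D, J → {C, D, E, F, G, J}.
{E, G}⁺: G→F adds F; E→CDJ adds C, D, J → {C, D, E, F, G, J}.
Any other superkey contains one of these as a subset, so there are no further candidate keys.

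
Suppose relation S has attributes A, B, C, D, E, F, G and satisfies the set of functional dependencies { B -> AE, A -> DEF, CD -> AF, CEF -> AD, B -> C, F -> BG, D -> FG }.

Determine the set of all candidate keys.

{A}, {B}, {D}, {F}

{A}⁺: A→DEF adds D, E, F; F→BG adds B, G; B→C adds C → {A, B, C, D, E, F, G}.
{B}⁺: B→AE adds A, E; A→DEF adds D, F; B→C adds C; F→BG adds G → {A, B, C, D, E, F, G}.
{D}⁺: D→FG adds F, G; F→BG adds B; B→AE adds A, E; B→C adds C → {A, B, C, D, E, F, G}.
{F}⁺: F→BG adds B, G; B→AE adds A, E; A→DEF adds D; B→C adds C → {A, B, C, D, E, F, G}.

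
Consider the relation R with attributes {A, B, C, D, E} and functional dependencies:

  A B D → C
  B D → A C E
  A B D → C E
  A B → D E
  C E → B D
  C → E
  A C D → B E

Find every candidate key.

{C}, {A, B}, {B, D}

{C}⁺: C→E adds E; CE→BD adds B, D; BD→ACE adds A → {A, B, C, D, E}.
{A, B}⁺: AB→DE adds D, E; ABD→C adds C → {A, B, C, D, E}. Minimal: {B}⁺ = {B}; {A}⁺ = {A} — none reach the full schema.
{B, D}⁺: BD→ACE adds A, C, E → {A, B, C, D, E}. Minimal: {D}⁺ = {D}; {B}⁺ = {B} — none reach the full schema.
Any other superkey contains one of these as a subset, so there are no further candidate keys.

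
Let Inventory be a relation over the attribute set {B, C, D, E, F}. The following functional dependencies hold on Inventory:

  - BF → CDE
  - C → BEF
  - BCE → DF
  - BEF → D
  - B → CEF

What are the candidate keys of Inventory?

{B}, {C}

{B}⁺: B→CEF adds C, E, F; BF→CDE adds D → {B, C, D, E, F}.
{C}⁺: C→BEF adds B, E, F; BCE→DF adds D → {B, C, D, E, F}.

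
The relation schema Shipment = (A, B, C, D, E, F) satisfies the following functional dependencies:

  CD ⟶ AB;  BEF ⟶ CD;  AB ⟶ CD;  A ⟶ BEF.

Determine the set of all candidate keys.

A, CD, BEF

{A}⁺: A→BEF adds B, E, F; BEF→CD adds C, D → {A, B, C, D, E, F}.
{C, D}⁺: CD→AB adds A, B; A→BEF adds E, F → {A, B, C, D, E, F}. Minimal: {D}⁺ = {D}; {C}⁺ = {C} — none reach the full schema.
{B, E, F}⁺: BEF→CD adds C, D; CD→AB adds A → {A, B, C, D, E, F}. Minimal: {E, F}⁺ = {E, F}; {B, F}⁺ = {B, F}; {B, E}⁺ = {B, E} — none reach the full schema.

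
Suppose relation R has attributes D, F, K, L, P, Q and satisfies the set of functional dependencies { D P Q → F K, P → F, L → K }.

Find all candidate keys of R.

DLPQ

{D, L, P, Q}⁺: DPQ→FK adds F, K → {D, F, K, L, P, Q}. Minimal: {L, P, Q}⁺ = {F, K, L, P, Q}; {D, P, Q}⁺ = {D, F, K, P, Q}; {D, L, Q}⁺ = {D, K, L, Q}; … — none reach the full schema.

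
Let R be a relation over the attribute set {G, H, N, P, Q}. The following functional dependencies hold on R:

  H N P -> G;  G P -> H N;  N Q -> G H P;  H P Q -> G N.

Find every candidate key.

(N, Q), (G, P, Q), (H, P, Q)

Attribute Q never appears on the right-hand side of any dependency, so Q must belong to every candidate key.
{Q}⁺ = {Q}, which is not all of the schema, so we must add further attributes.
{N, Q}⁺: NQ→GHP adds G, H, P → {G, H, N, P, Q}.
{G, P, Q}⁺: GP→HN adds H, N → {G, H, N, P, Q}.
{H, P, Q}⁺: HPQ→GN adds G, N → {G, H, N, P, Q}.
Any other superkey contains one of these as a subset, so there are no further candidate keys.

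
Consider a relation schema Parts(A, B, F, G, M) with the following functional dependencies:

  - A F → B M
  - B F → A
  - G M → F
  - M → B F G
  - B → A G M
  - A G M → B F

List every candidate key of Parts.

(B); (M); (A, F)

{B}⁺: B→AGM adds A, G, M; AGM→BF adds F → {A, B, F, G, M}.
{M}⁺: M→BFG adds B, F, G; B→AGM adds A → {A, B, F, G, M}.
{A, F}⁺: AF→BM adds B, M; M→BFG adds G → {A, B, F, G, M}.
Any other superkey contains one of these as a subset, so there are no further candidate keys.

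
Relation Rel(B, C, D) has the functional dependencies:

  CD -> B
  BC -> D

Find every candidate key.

(B, C), (C, D)

Attribute C never appears on the right-hand side of any dependency, so C must belong to every candidate key.
{C}⁺ = {C}, which is not all of the schema, so we must add further attributes.
{B, C}⁺: BC→D adds D → {B, C, D}. Minimal: {C}⁺ = {C}; {B}⁺ = {B} — none reach the full schema.
{C, D}⁺: CD→B adds B → {B, C, D}. Minimal: {D}⁺ = {D}; {C}⁺ = {C} — none reach the full schema.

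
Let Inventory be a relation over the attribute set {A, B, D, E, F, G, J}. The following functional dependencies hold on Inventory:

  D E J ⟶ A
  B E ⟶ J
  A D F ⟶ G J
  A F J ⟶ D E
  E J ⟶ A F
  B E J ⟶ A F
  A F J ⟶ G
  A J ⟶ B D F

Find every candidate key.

{A, J}⁺: AJ→BDF adds B, D, F; ADF→GJ adds G; AFJ→DE adds E → {A, B, D, E, F, G, J}.
{B, E}⁺: BE→J adds J; EJ→AF adds A, F; AFJ→G adds G; AJ→BDF adds D → {A, B, D, E, F, G, J}.
{E, J}⁺: EJ→AF adds A, F; AFJ→G adds G; AJ→BDF adds B, D → {A, B, D, E, F, G, J}.
{A, D, F}⁺: ADF→GJ adds G, J; AFJ→DE adds E; AJ→BDF adds B → {A, B, D, E, F, G, J}.
Any other superkey contains one of these as a subset, so there are no further candidate keys.

{A, J}; {B, E}; {E, J}; {A, D, F}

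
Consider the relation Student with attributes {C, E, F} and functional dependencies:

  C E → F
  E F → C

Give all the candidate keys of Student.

(C, E), (E, F)

Attribute E never appears on the right-hand side of any dependency, so E must belong to every candidate key.
{E}⁺ = {E}, which is not all of the schema, so we must add further attributes.
{C, E}⁺: CE→F adds F → {C, E, F}. Minimal: {E}⁺ = {E}; {C}⁺ = {C} — none reach the full schema.
{E, F}⁺: EF→C adds C → {C, E, F}. Minimal: {F}⁺ = {F}; {E}⁺ = {E} — none reach the full schema.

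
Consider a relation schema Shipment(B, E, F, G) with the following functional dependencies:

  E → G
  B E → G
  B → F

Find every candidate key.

BE

Attributes B, E never appear on any right-hand side, so every candidate key must contain {B, E}.
{B, E}⁺ = {B, E, F, G}, which is all of the schema, so {B, E} is the only candidate key.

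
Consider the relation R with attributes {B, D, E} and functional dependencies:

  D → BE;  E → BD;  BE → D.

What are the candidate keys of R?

(D), (E)

{D}⁺: D→BE adds B, E → {B, D, E}.
{E}⁺: E→BD adds B, D → {B, D, E}.
Any other superkey contains one of these as a subset, so there are no further candidate keys.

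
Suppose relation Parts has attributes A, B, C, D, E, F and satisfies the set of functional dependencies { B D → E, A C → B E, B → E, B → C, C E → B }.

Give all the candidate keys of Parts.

Attributes A, D, F never appear on any right-hand side, so every candidate key must contain {A, D, F}.
{A, D, F}⁺ = {A, D, F}, which is not all of the schema, so we must add further attributes.
{A, B, D, F}⁺: BD→E adds E; B→C adds C → {A, B, C, D, E, F}. Minimal: {B, D, F}⁺ = {B, C, D, E, F}; {A, D, F}⁺ = {A, D, F}; {A, B, F}⁺ = {A, B, C, E, F}; … — none reach the full schema.
{A, C, D, F}⁺: AC→BE adds B, E → {A, B, C, D, E, F}. Minimal: {C, D, F}⁺ = {C, D, F}; {A, D, F}⁺ = {A, D, F}; {A, C, F}⁺ = {A, B, C, E, F}; … — none reach the full schema.
Any other superkey contains one of these as a subset, so there are no further candidate keys.

{A, B, D, F}, {A, C, D, F}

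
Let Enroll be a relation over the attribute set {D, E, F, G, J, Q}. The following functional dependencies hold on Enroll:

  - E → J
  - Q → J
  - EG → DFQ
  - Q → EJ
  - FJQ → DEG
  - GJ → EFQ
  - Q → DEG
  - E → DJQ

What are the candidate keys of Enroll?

{E}, {Q}, {G, J}

{E}⁺: E→J adds J; E→DJQ adds D, Q; Q→DEG adds G; EG→DFQ adds F → {D, E, F, G, J, Q}.
{Q}⁺: Q→J adds J; Q→EJ adds E; Q→DEG adds D, G; EG→DFQ adds F → {D, E, F, G, J, Q}.
{G, J}⁺: GJ→EFQ adds E, F, Q; Q→DEG adds D → {D, E, F, G, J, Q}. Minimal: {J}⁺ = {J}; {G}⁺ = {G} — none reach the full schema.
Any other superkey contains one of these as a subset, so there are no further candidate keys.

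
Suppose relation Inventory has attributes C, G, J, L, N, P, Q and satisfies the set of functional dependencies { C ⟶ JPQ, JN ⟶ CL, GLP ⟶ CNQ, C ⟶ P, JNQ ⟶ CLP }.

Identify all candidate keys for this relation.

{C, G, L}⁺: C→JPQ adds J, P, Q; GLP→CNQ adds N → {C, G, J, L, N, P, Q}. Minimal: {G, L}⁺ = {G, L}; {C, L}⁺ = {C, J, L, P, Q}; {C, G}⁺ = {C, G, J, P, Q} — none reach the full schema.
{C, G, N}⁺: C→JPQ adds J, P, Q; JN→CL adds L → {C, G, J, L, N, P, Q}. Minimal: {G, N}⁺ = {G, N}; {C, N}⁺ = {C, J, L, N, P, Q}; {C, G}⁺ = {C, G, J, P, Q} — none reach the full schema.
{G, J, N}⁺: JN→CL adds C, L; C→P adds P; C→JPQ adds Q → {C, G, J, L, N, P, Q}. Minimal: {J, N}⁺ = {C, J, L, N, P, Q}; {G, N}⁺ = {G, N}; {G, J}⁺ = {G, J} — none reach the full schema.
{G, L, P}⁺: GLP→CNQ adds C, N, Q; C→JPQ adds J → {C, G, J, L, N, P, Q}. Minimal: {L, P}⁺ = {L, P}; {G, P}⁺ = {G, P}; {G, L}⁺ = {G, L} — none reach the full schema.
Any other superkey contains one of these as a subset, so there are no further candidate keys.

CGL, CGN, GJN, GLP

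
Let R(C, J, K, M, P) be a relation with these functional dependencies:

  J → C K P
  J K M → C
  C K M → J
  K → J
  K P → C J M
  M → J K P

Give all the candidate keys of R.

(J); (K); (M)

{J}⁺: J→CKP adds C, K, P; KP→CJM adds M → {C, J, K, M, P}.
{K}⁺: K→J adds J; J→CKP adds C, P; KP→CJM adds M → {C, J, K, M, P}.
{M}⁺: M→JKP adds J, K, P; J→CKP adds C → {C, J, K, M, P}.
Any other superkey contains one of these as a subset, so there are no further candidate keys.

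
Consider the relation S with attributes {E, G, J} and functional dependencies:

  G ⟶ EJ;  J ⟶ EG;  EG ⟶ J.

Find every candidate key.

{G}⁺: G→EJ adds E, J → {E, G, J}.
{J}⁺: J→EG adds E, G → {E, G, J}.

{G}, {J}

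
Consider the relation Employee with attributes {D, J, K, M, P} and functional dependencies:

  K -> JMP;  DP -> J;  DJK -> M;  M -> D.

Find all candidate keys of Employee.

Attribute K never appears on the right-hand side of any dependency, so K must belong to every candidate key.
{K}⁺ = {D, J, K, M, P}, which is all of the schema, so {K} is the only candidate key.

K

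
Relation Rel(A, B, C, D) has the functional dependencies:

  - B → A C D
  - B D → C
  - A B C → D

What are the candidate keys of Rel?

Attribute B never appears on the right-hand side of any dependency, so B must belong to every candidate key.
{B}⁺ = {A, B, C, D}, which is all of the schema, so {B} is the only candidate key.

{B}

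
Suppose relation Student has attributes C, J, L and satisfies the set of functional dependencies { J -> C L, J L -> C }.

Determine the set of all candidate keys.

J

Attribute J never appears on the right-hand side of any dependency, so J must belong to every candidate key.
{J}⁺ = {C, J, L}, which is all of the schema, so {J} is the only candidate key.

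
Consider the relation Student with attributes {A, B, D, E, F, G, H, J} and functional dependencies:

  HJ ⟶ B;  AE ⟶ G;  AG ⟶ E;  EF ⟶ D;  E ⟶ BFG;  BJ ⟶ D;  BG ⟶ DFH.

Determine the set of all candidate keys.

AEJ, AGJ

Attributes A, J never appear on any right-hand side, so every candidate key must contain {A, J}.
{A, J}⁺ = {A, J}, which is not all of the schema, so we must add further attributes.
{A, E, J}⁺: AE→G adds G; E→BFG adds B, F; BJ→D adds D; BG→DFH adds H → {A, B, D, E, F, G, H, J}. Minimal: {E, J}⁺ = {B, D, E, F, G, H, J}; {A, J}⁺ = {A, J}; {A, E}⁺ = {A, B, D, E, F, G, H} — none reach the full schema.
{A, G, J}⁺: AG→E adds E; E→BFG adds B, F; BJ→D adds D; BG→DFH adds H → {A, B, D, E, F, G, H, J}. Minimal: {G, J}⁺ = {G, J}; {A, J}⁺ = {A, J}; {A, G}⁺ = {A, B, D, E, F, G, H} — none reach the full schema.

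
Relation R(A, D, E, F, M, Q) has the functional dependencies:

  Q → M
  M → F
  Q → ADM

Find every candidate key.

Attributes E, Q never appear on any right-hand side, so every candidate key must contain {E, Q}.
{E, Q}⁺ = {A, D, E, F, M, Q}, which is all of the schema, so {E, Q} is the only candidate key.

{E, Q}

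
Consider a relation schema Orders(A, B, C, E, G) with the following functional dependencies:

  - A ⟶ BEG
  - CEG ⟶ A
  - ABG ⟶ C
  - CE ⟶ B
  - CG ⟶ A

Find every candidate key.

{A}⁺: A→BEG adds B, E, G; ABG→C adds C → {A, B, C, E, G}.
{C, G}⁺: CG→A adds A; A→BEG adds B, E → {A, B, C, E, G}. Minimal: {G}⁺ = {G}; {C}⁺ = {C} — none reach the full schema.

(A), (C, G)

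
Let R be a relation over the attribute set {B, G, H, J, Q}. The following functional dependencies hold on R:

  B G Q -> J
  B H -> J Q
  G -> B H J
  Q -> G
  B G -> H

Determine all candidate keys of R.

{G}, {Q}, {B, H}

{G}⁺: G→BHJ adds B, H, J; BH→JQ adds Q → {B, G, H, J, Q}.
{Q}⁺: Q→G adds G; G→BHJ adds B, H, J → {B, G, H, J, Q}.
{B, H}⁺: BH→JQ adds J, Q; Q→G adds G → {B, G, H, J, Q}. Minimal: {H}⁺ = {H}; {B}⁺ = {B} — none reach the full schema.
Any other superkey contains one of these as a subset, so there are no further candidate keys.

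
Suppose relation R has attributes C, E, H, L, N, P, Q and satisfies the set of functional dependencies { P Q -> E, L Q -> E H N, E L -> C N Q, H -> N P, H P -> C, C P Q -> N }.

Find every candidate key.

{E, L}, {L, Q}

Attribute L never appears on the right-hand side of any dependency, so L must belong to every candidate key.
{L}⁺ = {L}, which is not all of the schema, so we must add further attributes.
{E, L}⁺: EL→CNQ adds C, N, Q; LQ→EHN adds H; H→NP adds P → {C, E, H, L, N, P, Q}. Minimal: {L}⁺ = {L}; {E}⁺ = {E} — none reach the full schema.
{L, Q}⁺: LQ→EHN adds E, H, N; EL→CNQ adds C; H→NP adds P → {C, E, H, L, N, P, Q}. Minimal: {Q}⁺ = {Q}; {L}⁺ = {L} — none reach the full schema.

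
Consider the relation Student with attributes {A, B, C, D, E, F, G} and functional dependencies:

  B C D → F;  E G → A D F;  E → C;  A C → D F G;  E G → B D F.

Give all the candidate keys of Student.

Attribute E never appears on the right-hand side of any dependency, so E must belong to every candidate key.
{E}⁺ = {C, E}, which is not all of the schema, so we must add further attributes.
{A, E}⁺: E→C adds C; AC→DFG adds D, F, G; EG→BDF adds B → {A, B, C, D, E, F, G}. Minimal: {E}⁺ = {C, E}; {A}⁺ = {A} — none reach the full schema.
{E, G}⁺: EG→ADF adds A, D, F; E→C adds C; EG→BDF adds B → {A, B, C, D, E, F, G}. Minimal: {G}⁺ = {G}; {E}⁺ = {C, E} — none reach the full schema.
Any other superkey contains one of these as a subset, so there are no further candidate keys.

(A, E); (E, G)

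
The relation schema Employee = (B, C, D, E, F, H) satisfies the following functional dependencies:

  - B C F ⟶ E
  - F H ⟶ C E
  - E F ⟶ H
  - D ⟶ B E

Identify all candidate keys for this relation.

{D, F}

Attributes D, F never appear on any right-hand side, so every candidate key must contain {D, F}.
{D, F}⁺ = {B, C, D, E, F, H}, which is all of the schema, so {D, F} is the only candidate key.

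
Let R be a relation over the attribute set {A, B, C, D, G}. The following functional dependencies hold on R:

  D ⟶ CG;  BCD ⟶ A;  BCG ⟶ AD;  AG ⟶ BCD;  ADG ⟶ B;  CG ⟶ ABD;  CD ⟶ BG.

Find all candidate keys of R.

{D}, {A, G}, {C, G}

{D}⁺: D→CG adds C, G; CG→ABD adds A, B → {A, B, C, D, G}.
{A, G}⁺: AG→BCD adds B, C, D → {A, B, C, D, G}.
{C, G}⁺: CG→ABD adds A, B, D → {A, B, C, D, G}.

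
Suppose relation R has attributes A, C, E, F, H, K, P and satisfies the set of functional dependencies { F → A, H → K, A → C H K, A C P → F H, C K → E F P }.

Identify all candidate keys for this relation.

{A}; {F}; {C, H}; {C, K}

{A}⁺: A→CHK adds C, H, K; CK→EFP adds E, F, P → {A, C, E, F, H, K, P}.
{F}⁺: F→A adds A; A→CHK adds C, H, K; CK→EFP adds E, P → {A, C, E, F, H, K, P}.
{C, H}⁺: H→K adds K; CK→EFP adds E, F, P; F→A adds A → {A, C, E, F, H, K, P}.
{C, K}⁺: CK→EFP adds E, F, P; F→A adds A; A→CHK adds H → {A, C, E, F, H, K, P}.
Any other superkey contains one of these as a subset, so there are no further candidate keys.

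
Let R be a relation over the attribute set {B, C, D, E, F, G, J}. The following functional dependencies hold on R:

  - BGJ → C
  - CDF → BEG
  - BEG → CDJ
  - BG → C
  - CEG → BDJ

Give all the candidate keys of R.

Attribute F never appears on the right-hand side of any dependency, so F must belong to every candidate key.
{F}⁺ = {F}, which is not all of the schema, so we must add further attributes.
{C, D, F}⁺: CDF→BEG adds B, E, G; BEG→CDJ adds J → {B, C, D, E, F, G, J}. Minimal: {D, F}⁺ = {D, F}; {C, F}⁺ = {C, F}; {C, D}⁺ = {C, D} — none reach the full schema.
{B, D, F, G}⁺: BG→C adds C; CDF→BEG adds E; BEG→CDJ adds J → {B, C, D, E, F, G, J}. Minimal: {D, F, G}⁺ = {D, F, G}; {B, F, G}⁺ = {B, C, F, G}; {B, D, G}⁺ = {B, C, D, G}; … — none reach the full schema.
{B, E, F, G}⁺: BEG→CDJ adds C, D, J → {B, C, D, E, F, G, J}. Minimal: {E, F, G}⁺ = {E, F, G}; {B, F, G}⁺ = {B, C, F, G}; {B, E, G}⁺ = {B, C, D, E, G, J}; … — none reach the full schema.
{C, E, F, G}⁺: CEG→BDJ adds B, D, J → {B, C, D, E, F, G, J}. Minimal: {E, F, G}⁺ = {E, F, G}; {C, F, G}⁺ = {C, F, G}; {C, E, G}⁺ = {B, C, D, E, G, J}; … — none reach the full schema.

{C, D, F}, {B, D, F, G}, {B, E, F, G}, {C, E, F, G}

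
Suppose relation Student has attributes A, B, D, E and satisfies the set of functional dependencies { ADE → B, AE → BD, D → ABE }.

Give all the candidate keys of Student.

{D}⁺: D→ABE adds A, B, E → {A, B, D, E}.
{A, E}⁺: AE→BD adds B, D → {A, B, D, E}.
Any other superkey contains one of these as a subset, so there are no further candidate keys.

D; AE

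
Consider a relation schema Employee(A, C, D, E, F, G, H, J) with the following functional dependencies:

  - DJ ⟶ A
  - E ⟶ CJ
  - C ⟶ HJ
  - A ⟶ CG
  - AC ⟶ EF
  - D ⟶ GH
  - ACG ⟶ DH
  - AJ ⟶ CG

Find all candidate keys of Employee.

(A); (C, D); (D, E); (D, J)

{A}⁺: A→CG adds C, G; AC→EF adds E, F; ACG→DH adds D, H; E→CJ adds J → {A, C, D, E, F, G, H, J}.
{C, D}⁺: C→HJ adds H, J; D→GH adds G; DJ→A adds A; AC→EF adds E, F → {A, C, D, E, F, G, H, J}. Minimal: {D}⁺ = {D, G, H}; {C}⁺ = {C, H, J} — none reach the full schema.
{D, E}⁺: E→CJ adds C, J; C→HJ adds H; D→GH adds G; DJ→A adds A; AC→EF adds F → {A, C, D, E, F, G, H, J}. Minimal: {E}⁺ = {C, E, H, J}; {D}⁺ = {D, G, H} — none reach the full schema.
{D, J}⁺: DJ→A adds A; A→CG adds C, G; AC→EF adds E, F; D→GH adds H → {A, C, D, E, F, G, H, J}. Minimal: {J}⁺ = {J}; {D}⁺ = {D, G, H} — none reach the full schema.
Any other superkey contains one of these as a subset, so there are no further candidate keys.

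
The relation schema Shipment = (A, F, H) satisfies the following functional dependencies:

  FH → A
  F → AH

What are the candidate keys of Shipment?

(F)

Attribute F never appears on the right-hand side of any dependency, so F must belong to every candidate key.
{F}⁺ = {A, F, H}, which is all of the schema, so {F} is the only candidate key.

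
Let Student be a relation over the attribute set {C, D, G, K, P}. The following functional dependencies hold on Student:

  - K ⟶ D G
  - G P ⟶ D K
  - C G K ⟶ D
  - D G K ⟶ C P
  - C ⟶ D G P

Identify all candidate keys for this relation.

{C}⁺: C→DGP adds D, G, P; GP→DK adds K → {C, D, G, K, P}.
{K}⁺: K→DG adds D, G; DGK→CP adds C, P → {C, D, G, K, P}.
{G, P}⁺: GP→DK adds D, K; DGK→CP adds C → {C, D, G, K, P}. Minimal: {P}⁺ = {P}; {G}⁺ = {G} — none reach the full schema.
Any other superkey contains one of these as a subset, so there are no further candidate keys.

(C), (K), (G, P)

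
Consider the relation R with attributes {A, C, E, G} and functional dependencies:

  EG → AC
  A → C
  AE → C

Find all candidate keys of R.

Attributes E, G never appear on any right-hand side, so every candidate key must contain {E, G}.
{E, G}⁺ = {A, C, E, G}, which is all of the schema, so {E, G} is the only candidate key.

(E, G)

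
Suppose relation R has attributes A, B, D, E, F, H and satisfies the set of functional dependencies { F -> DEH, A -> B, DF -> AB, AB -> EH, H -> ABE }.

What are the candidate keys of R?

Attribute F never appears on the right-hand side of any dependency, so F must belong to every candidate key.
{F}⁺ = {A, B, D, E, F, H}, which is all of the schema, so {F} is the only candidate key.

(F)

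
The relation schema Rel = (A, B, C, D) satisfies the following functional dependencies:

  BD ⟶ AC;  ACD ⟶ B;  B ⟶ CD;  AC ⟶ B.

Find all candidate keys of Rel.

{B}⁺: B→CD adds C, D; BD→AC adds A → {A, B, C, D}.
{A, C}⁺: AC→B adds B; B→CD adds D → {A, B, C, D}.
Any other superkey contains one of these as a subset, so there are no further candidate keys.

B; AC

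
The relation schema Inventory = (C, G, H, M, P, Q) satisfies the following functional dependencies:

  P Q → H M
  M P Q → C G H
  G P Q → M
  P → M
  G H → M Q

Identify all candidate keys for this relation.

{P, Q}⁺: PQ→HM adds H, M; MPQ→CGH adds C, G → {C, G, H, M, P, Q}.
{G, H, P}⁺: P→M adds M; GH→MQ adds Q; MPQ→CGH adds C → {C, G, H, M, P, Q}.
Any other superkey contains one of these as a subset, so there are no further candidate keys.

{P, Q}, {G, H, P}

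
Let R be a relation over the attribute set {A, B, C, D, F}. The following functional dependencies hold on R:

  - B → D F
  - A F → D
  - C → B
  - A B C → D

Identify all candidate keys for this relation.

{A, C}

{A, C}⁺: C→B adds B; ABC→D adds D; B→DF adds F → {A, B, C, D, F}. Minimal: {C}⁺ = {B, C, D, F}; {A}⁺ = {A} — none reach the full schema.
No other minimal superkey exists.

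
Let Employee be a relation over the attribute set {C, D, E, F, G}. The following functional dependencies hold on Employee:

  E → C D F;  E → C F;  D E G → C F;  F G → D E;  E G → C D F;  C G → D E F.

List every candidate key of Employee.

Attribute G never appears on the right-hand side of any dependency, so G must belong to every candidate key.
{G}⁺ = {G}, which is not all of the schema, so we must add further attributes.
{C, G}⁺: CG→DEF adds D, E, F → {C, D, E, F, G}. Minimal: {G}⁺ = {G}; {C}⁺ = {C} — none reach the full schema.
{E, G}⁺: E→CDF adds C, D, F → {C, D, E, F, G}. Minimal: {G}⁺ = {G}; {E}⁺ = {C, D, E, F} — none reach the full schema.
{F, G}⁺: FG→DE adds D, E; EG→CDF adds C → {C, D, E, F, G}. Minimal: {G}⁺ = {G}; {F}⁺ = {F} — none reach the full schema.
Any other superkey contains one of these as a subset, so there are no further candidate keys.

CG; EG; FG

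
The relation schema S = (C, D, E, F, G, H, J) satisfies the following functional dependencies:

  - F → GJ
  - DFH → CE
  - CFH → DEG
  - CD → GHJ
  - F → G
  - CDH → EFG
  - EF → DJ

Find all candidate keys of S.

{C, D}⁺: CD→GHJ adds G, H, J; CDH→EFG adds E, F → {C, D, E, F, G, H, J}.
{C, E, F}⁺: F→GJ adds G, J; EF→DJ adds D; CD→GHJ adds H → {C, D, E, F, G, H, J}.
{C, F, H}⁺: F→GJ adds G, J; CFH→DEG adds D, E → {C, D, E, F, G, H, J}.
{D, F, H}⁺: F→GJ adds G, J; DFH→CE adds C, E → {C, D, E, F, G, H, J}.
{E, F, H}⁺: F→GJ adds G, J; EF→DJ adds D; DFH→CE adds C → {C, D, E, F, G, H, J}.

{C, D}; {C, E, F}; {C, F, H}; {D, F, H}; {E, F, H}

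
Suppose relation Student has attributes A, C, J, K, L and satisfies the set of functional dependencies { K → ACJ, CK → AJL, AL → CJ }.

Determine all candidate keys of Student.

{K}

Attribute K never appears on the right-hand side of any dependency, so K must belong to every candidate key.
{K}⁺ = {A, C, J, K, L}, which is all of the schema, so {K} is the only candidate key.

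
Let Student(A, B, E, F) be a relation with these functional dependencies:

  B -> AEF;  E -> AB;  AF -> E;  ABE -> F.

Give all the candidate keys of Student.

B, E, AF

{B}⁺: B→AEF adds A, E, F → {A, B, E, F}.
{E}⁺: E→AB adds A, B; ABE→F adds F → {A, B, E, F}.
{A, F}⁺: AF→E adds E; E→AB adds B → {A, B, E, F}. Minimal: {F}⁺ = {F}; {A}⁺ = {A} — none reach the full schema.
Any other superkey contains one of these as a subset, so there are no further candidate keys.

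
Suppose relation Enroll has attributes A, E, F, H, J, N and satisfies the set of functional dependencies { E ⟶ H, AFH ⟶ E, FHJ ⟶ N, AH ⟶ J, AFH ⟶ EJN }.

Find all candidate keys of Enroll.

{A, E, F}⁺: E→H adds H; AH→J adds J; AFH→EJN adds N → {A, E, F, H, J, N}. Minimal: {E, F}⁺ = {E, F, H}; {A, F}⁺ = {A, F}; {A, E}⁺ = {A, E, H, J} — none reach the full schema.
{A, F, H}⁺: AFH→E adds E; AH→J adds J; AFH→EJN adds N → {A, E, F, H, J, N}. Minimal: {F, H}⁺ = {F, H}; {A, H}⁺ = {A, H, J}; {A, F}⁺ = {A, F} — none reach the full schema.
Any other superkey contains one of these as a subset, so there are no further candidate keys.

{A, E, F}; {A, F, H}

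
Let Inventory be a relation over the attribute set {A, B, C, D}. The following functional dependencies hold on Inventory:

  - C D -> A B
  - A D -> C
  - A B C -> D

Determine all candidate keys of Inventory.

{A, D}⁺: AD→C adds C; CD→AB adds B → {A, B, C, D}.
{C, D}⁺: CD→AB adds A, B → {A, B, C, D}.
{A, B, C}⁺: ABC→D adds D → {A, B, C, D}.

{A, D}, {C, D}, {A, B, C}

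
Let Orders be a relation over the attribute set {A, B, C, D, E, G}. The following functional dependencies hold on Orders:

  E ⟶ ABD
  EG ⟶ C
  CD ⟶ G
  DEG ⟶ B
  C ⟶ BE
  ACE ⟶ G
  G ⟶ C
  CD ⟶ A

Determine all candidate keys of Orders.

{C}⁺: C→BE adds B, E; E→ABD adds A, D; CD→G adds G → {A, B, C, D, E, G}.
{G}⁺: G→C adds C; C→BE adds B, E; E→ABD adds A, D → {A, B, C, D, E, G}.
Any other superkey contains one of these as a subset, so there are no further candidate keys.

{C}, {G}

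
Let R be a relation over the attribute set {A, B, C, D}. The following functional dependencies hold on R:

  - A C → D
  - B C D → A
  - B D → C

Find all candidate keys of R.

(B, D), (A, B, C)

Attribute B never appears on the right-hand side of any dependency, so B must belong to every candidate key.
{B}⁺ = {B}, which is not all of the schema, so we must add further attributes.
{B, D}⁺: BD→C adds C; BCD→A adds A → {A, B, C, D}. Minimal: {D}⁺ = {D}; {B}⁺ = {B} — none reach the full schema.
{A, B, C}⁺: AC→D adds D → {A, B, C, D}. Minimal: {B, C}⁺ = {B, C}; {A, C}⁺ = {A, C, D}; {A, B}⁺ = {A, B} — none reach the full schema.
Any other superkey contains one of these as a subset, so there are no further candidate keys.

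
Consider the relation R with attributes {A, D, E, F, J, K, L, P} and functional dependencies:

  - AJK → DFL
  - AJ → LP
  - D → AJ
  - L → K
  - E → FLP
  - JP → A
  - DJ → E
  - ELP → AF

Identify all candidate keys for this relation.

D; AJ; EJ; JP

{D}⁺: D→AJ adds A, J; DJ→E adds E; AJ→LP adds L, P; L→K adds K; E→FLP adds F → {A, D, E, F, J, K, L, P}.
{A, J}⁺: AJ→LP adds L, P; L→K adds K; AJK→DFL adds D, F; DJ→E adds E → {A, D, E, F, J, K, L, P}. Minimal: {J}⁺ = {J}; {A}⁺ = {A} — none reach the full schema.
{E, J}⁺: E→FLP adds F, L, P; JP→A adds A; L→K adds K; AJK→DFL adds D → {A, D, E, F, J, K, L, P}. Minimal: {J}⁺ = {J}; {E}⁺ = {A, E, F, K, L, P} — none reach the full schema.
{J, P}⁺: JP→A adds A; AJ→LP adds L; L→K adds K; AJK→DFL adds D, F; DJ→E adds E → {A, D, E, F, J, K, L, P}. Minimal: {P}⁺ = {P}; {J}⁺ = {J} — none reach the full schema.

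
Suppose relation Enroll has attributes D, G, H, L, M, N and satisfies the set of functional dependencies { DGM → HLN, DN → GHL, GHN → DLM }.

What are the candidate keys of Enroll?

{D, N}⁺: DN→GHL adds G, H, L; GHN→DLM adds M → {D, G, H, L, M, N}. Minimal: {N}⁺ = {N}; {D}⁺ = {D} — none reach the full schema.
{D, G, M}⁺: DGM→HLN adds H, L, N → {D, G, H, L, M, N}. Minimal: {G, M}⁺ = {G, M}; {D, M}⁺ = {D, M}; {D, G}⁺ = {D, G} — none reach the full schema.
{G, H, N}⁺: GHN→DLM adds D, L, M → {D, G, H, L, M, N}. Minimal: {H, N}⁺ = {H, N}; {G, N}⁺ = {G, N}; {G, H}⁺ = {G, H} — none reach the full schema.
Any other superkey contains one of these as a subset, so there are no further candidate keys.

(D, N), (D, G, M), (G, H, N)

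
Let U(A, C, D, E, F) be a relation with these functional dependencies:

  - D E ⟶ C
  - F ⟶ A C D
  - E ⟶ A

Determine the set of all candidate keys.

Attributes E, F never appear on any right-hand side, so every candidate key must contain {E, F}.
{E, F}⁺ = {A, C, D, E, F}, which is all of the schema, so {E, F} is the only candidate key.

EF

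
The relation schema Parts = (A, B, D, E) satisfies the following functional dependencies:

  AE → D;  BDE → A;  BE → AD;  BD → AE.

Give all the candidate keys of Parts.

Attribute B never appears on the right-hand side of any dependency, so B must belong to every candidate key.
{B}⁺ = {B}, which is not all of the schema, so we must add further attributes.
{B, D}⁺: BD→AE adds A, E → {A, B, D, E}. Minimal: {D}⁺ = {D}; {B}⁺ = {B} — none reach the full schema.
{B, E}⁺: BE→AD adds A, D → {A, B, D, E}. Minimal: {E}⁺ = {E}; {B}⁺ = {B} — none reach the full schema.
Any other superkey contains one of these as a subset, so there are no further candidate keys.

(B, D), (B, E)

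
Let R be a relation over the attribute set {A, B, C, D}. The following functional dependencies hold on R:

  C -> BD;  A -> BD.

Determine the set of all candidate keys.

(A, C)

Attributes A, C never appear on any right-hand side, so every candidate key must contain {A, C}.
{A, C}⁺ = {A, B, C, D}, which is all of the schema, so {A, C} is the only candidate key.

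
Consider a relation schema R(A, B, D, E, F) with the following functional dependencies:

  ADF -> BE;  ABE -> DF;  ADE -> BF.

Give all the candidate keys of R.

Attribute A never appears on the right-hand side of any dependency, so A must belong to every candidate key.
{A}⁺ = {A}, which is not all of the schema, so we must add further attributes.
{A, B, E}⁺: ABE→DF adds D, F → {A, B, D, E, F}.
{A, D, E}⁺: ADE→BF adds B, F → {A, B, D, E, F}.
{A, D, F}⁺: ADF→BE adds B, E → {A, B, D, E, F}.
Any other superkey contains one of these as a subset, so there are no further candidate keys.

(A, B, E), (A, D, E), (A, D, F)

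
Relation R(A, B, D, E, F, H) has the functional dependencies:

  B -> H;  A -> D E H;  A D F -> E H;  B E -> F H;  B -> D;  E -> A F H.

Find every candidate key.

(A, B), (B, E)

Attribute B never appears on the right-hand side of any dependency, so B must belong to every candidate key.
{B}⁺ = {B, D, H}, which is not all of the schema, so we must add further attributes.
{A, B}⁺: B→H adds H; A→DEH adds D, E; BE→FH adds F → {A, B, D, E, F, H}. Minimal: {B}⁺ = {B, D, H}; {A}⁺ = {A, D, E, F, H} — none reach the full schema.
{B, E}⁺: B→H adds H; BE→FH adds F; B→D adds D; E→AFH adds A → {A, B, D, E, F, H}. Minimal: {E}⁺ = {A, D, E, F, H}; {B}⁺ = {B, D, H} — none reach the full schema.
Any other superkey contains one of these as a subset, so there are no further candidate keys.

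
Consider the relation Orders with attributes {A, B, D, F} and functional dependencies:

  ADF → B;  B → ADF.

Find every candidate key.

{B}⁺: B→ADF adds A, D, F → {A, B, D, F}.
{A, D, F}⁺: ADF→B adds B → {A, B, D, F}. Minimal: {D, F}⁺ = {D, F}; {A, F}⁺ = {A, F}; {A, D}⁺ = {A, D} — none reach the full schema.
Any other superkey contains one of these as a subset, so there are no further candidate keys.

B; ADF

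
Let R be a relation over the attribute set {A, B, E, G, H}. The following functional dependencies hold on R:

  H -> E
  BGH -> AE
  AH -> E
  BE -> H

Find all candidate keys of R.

Attributes B, G never appear on any right-hand side, so every candidate key must contain {B, G}.
{B, G}⁺ = {B, G}, which is not all of the schema, so we must add further attributes.
{B, E, G}⁺: BE→H adds H; BGH→AE adds A → {A, B, E, G, H}. Minimal: {E, G}⁺ = {E, G}; {B, G}⁺ = {B, G}; {B, E}⁺ = {B, E, H} — none reach the full schema.
{B, G, H}⁺: H→E adds E; BGH→AE adds A → {A, B, E, G, H}. Minimal: {G, H}⁺ = {E, G, H}; {B, H}⁺ = {B, E, H}; {B, G}⁺ = {B, G} — none reach the full schema.
Any other superkey contains one of these as a subset, so there are no further candidate keys.

BEG, BGH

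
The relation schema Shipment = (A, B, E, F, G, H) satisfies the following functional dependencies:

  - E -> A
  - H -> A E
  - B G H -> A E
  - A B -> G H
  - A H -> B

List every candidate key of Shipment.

Attribute F never appears on the right-hand side of any dependency, so F must belong to every candidate key.
{F}⁺ = {F}, which is not all of the schema, so we must add further attributes.
{F, H}⁺: H→AE adds A, E; AH→B adds B; AB→GH adds G → {A, B, E, F, G, H}.
{A, B, F}⁺: AB→GH adds G, H; H→AE adds E → {A, B, E, F, G, H}.
{B, E, F}⁺: E→A adds A; AB→GH adds G, H → {A, B, E, F, G, H}.
Any other superkey contains one of these as a subset, so there are no further candidate keys.

{F, H}, {A, B, F}, {B, E, F}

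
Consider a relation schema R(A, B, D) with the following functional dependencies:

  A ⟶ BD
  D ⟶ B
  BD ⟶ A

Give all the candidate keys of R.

A; D

{A}⁺: A→BD adds B, D → {A, B, D}.
{D}⁺: D→B adds B; BD→A adds A → {A, B, D}.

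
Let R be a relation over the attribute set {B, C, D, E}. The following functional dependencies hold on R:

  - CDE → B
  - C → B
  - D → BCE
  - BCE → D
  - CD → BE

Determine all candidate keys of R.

{D}⁺: D→BCE adds B, C, E → {B, C, D, E}.
{C, E}⁺: C→B adds B; BCE→D adds D → {B, C, D, E}. Minimal: {E}⁺ = {E}; {C}⁺ = {B, C} — none reach the full schema.

(D); (C, E)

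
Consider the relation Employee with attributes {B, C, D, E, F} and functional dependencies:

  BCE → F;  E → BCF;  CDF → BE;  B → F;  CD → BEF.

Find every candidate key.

Attribute D never appears on the right-hand side of any dependency, so D must belong to every candidate key.
{D}⁺ = {D}, which is not all of the schema, so we must add further attributes.
{C, D}⁺: CD→BEF adds B, E, F → {B, C, D, E, F}. Minimal: {D}⁺ = {D}; {C}⁺ = {C} — none reach the full schema.
{D, E}⁺: E→BCF adds B, C, F → {B, C, D, E, F}. Minimal: {E}⁺ = {B, C, E, F}; {D}⁺ = {D} — none reach the full schema.

{C, D}, {D, E}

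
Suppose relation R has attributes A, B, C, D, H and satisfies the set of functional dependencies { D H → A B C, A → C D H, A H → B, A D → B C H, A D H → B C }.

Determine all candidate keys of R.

{A}⁺: A→CDH adds C, D, H; AH→B adds B → {A, B, C, D, H}.
{D, H}⁺: DH→ABC adds A, B, C → {A, B, C, D, H}. Minimal: {H}⁺ = {H}; {D}⁺ = {D} — none reach the full schema.
Any other superkey contains one of these as a subset, so there are no further candidate keys.

(A), (D, H)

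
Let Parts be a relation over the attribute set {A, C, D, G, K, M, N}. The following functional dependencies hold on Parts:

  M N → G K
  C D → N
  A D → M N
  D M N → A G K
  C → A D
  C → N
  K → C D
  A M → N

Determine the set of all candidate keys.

{C}⁺: C→AD adds A, D; C→N adds N; AD→MN adds M; DMN→AGK adds G, K → {A, C, D, G, K, M, N}.
{K}⁺: K→CD adds C, D; CD→N adds N; C→AD adds A; AD→MN adds M; DMN→AGK adds G → {A, C, D, G, K, M, N}.
{A, D}⁺: AD→MN adds M, N; DMN→AGK adds G, K; K→CD adds C → {A, C, D, G, K, M, N}. Minimal: {D}⁺ = {D}; {A}⁺ = {A} — none reach the full schema.
{A, M}⁺: AM→N adds N; MN→GK adds G, K; K→CD adds C, D → {A, C, D, G, K, M, N}. Minimal: {M}⁺ = {M}; {A}⁺ = {A} — none reach the full schema.
{M, N}⁺: MN→GK adds G, K; K→CD adds C, D; DMN→AGK adds A → {A, C, D, G, K, M, N}. Minimal: {N}⁺ = {N}; {M}⁺ = {M} — none reach the full schema.

C, K, AD, AM, MN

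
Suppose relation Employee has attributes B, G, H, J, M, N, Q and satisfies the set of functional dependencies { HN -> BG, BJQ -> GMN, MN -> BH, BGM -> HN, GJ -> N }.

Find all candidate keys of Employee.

{B, J, Q}, {G, H, J, Q}, {G, J, M, Q}, {H, J, N, Q}, {J, M, N, Q}

Attributes J, Q never appear on any right-hand side, so every candidate key must contain {J, Q}.
{J, Q}⁺ = {J, Q}, which is not all of the schema, so we must add further attributes.
{B, J, Q}⁺: BJQ→GMN adds G, M, N; MN→BH adds H → {B, G, H, J, M, N, Q}.
{G, H, J, Q}⁺: GJ→N adds N; HN→BG adds B; BJQ→GMN adds M → {B, G, H, J, M, N, Q}.
{G, J, M, Q}⁺: GJ→N adds N; MN→BH adds B, H → {B, G, H, J, M, N, Q}.
{H, J, N, Q}⁺: HN→BG adds B, G; BJQ→GMN adds M → {B, G, H, J, M, N, Q}.
{J, M, N, Q}⁺: MN→BH adds B, H; HN→BG adds G → {B, G, H, J, M, N, Q}.
Any other superkey contains one of these as a subset, so there are no further candidate keys.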